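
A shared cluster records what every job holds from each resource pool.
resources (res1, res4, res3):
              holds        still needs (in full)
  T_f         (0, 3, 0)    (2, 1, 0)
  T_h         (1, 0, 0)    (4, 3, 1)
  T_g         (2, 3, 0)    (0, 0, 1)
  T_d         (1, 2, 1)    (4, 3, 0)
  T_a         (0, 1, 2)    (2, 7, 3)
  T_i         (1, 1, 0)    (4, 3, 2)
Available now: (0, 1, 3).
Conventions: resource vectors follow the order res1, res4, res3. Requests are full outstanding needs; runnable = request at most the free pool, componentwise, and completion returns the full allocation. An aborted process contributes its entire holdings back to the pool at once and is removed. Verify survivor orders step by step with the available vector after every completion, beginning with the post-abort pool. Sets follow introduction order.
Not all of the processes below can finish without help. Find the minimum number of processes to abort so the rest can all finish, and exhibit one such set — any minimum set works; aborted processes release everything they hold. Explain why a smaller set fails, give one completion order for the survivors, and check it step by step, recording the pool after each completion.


The answer: abort T_h and T_d.
Key observation: no ordering could ever have run T_i before the abort of T_h and T_d; with (2, 2, 1) back in the pool it fits at step 3.
Minimality, checking each single-abort alternative: T_f alone leaves T_h blocked (short on res1); T_h alone leaves T_d blocked (short on res1); T_g alone leaves T_h blocked (short on res1); T_d alone leaves T_h blocked (short on res1); T_a alone leaves T_h blocked (short on res1); T_i alone leaves T_h blocked (short on res1).
Survivors finish in the order: T_f, T_g, T_i, T_a. Walking it through (pool after the aborts first):
  pool = (2, 3, 4)
  T_f needs (2, 1, 0) <= (2, 3, 4) -> finishes; pool += (0, 3, 0) = (2, 6, 4)
  T_g needs (0, 0, 1) <= (2, 6, 4) -> finishes; pool += (2, 3, 0) = (4, 9, 4)
  T_i needs (4, 3, 2) <= (4, 9, 4) -> finishes; pool += (1, 1, 0) = (5, 10, 4)
  T_a needs (2, 7, 3) <= (5, 10, 4) -> finishes; pool += (0, 1, 2) = (5, 11, 6)


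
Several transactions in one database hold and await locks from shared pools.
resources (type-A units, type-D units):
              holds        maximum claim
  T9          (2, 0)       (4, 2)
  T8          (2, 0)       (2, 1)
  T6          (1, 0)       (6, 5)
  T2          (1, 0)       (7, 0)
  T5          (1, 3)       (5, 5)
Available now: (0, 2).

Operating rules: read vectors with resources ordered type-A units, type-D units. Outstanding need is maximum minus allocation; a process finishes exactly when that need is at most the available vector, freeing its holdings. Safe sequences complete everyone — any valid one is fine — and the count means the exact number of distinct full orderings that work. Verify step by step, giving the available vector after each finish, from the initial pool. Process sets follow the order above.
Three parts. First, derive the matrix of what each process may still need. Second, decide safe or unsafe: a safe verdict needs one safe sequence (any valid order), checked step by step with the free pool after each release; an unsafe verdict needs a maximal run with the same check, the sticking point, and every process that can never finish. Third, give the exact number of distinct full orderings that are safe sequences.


(1) Outstanding need per process (order type-A units, type-D units):
  T9: (2, 2)
  T8: (0, 1)
  T6: (5, 5)
  T2: (6, 0)
  T5: (4, 2)
(2) SAFE — a valid safe sequence is T8, T9, T5, T6, T2.
Key observation: at T9 the run first touches a limit — (2, 2) against (2, 2), exact on a resource it actually requests.
Check, step by step:
  pool = (0, 2)
  T8 needs (0, 1) <= (0, 2) -> finishes; pool += (2, 0) = (2, 2)
  T9 needs (2, 2) <= (2, 2) -> finishes; pool += (2, 0) = (4, 2)
  T5 needs (4, 2) <= (4, 2) -> finishes; pool += (1, 3) = (5, 5)
  T6 needs (5, 5) <= (5, 5) -> finishes; pool += (1, 0) = (6, 5)
  T2 needs (6, 0) <= (6, 5) -> finishes; pool += (1, 0) = (7, 5)
(3) Precisely 1 of the possible complete orderings is a safe sequence.


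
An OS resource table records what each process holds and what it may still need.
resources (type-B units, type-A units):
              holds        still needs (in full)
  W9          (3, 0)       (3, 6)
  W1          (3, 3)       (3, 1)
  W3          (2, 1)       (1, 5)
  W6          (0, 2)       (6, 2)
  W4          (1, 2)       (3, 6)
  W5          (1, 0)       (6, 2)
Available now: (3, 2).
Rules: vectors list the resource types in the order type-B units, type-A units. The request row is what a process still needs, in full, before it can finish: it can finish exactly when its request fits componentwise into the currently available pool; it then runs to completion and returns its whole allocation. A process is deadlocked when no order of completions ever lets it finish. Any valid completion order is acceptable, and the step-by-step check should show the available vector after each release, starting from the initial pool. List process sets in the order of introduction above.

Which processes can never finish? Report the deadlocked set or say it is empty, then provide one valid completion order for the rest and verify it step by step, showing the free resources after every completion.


Nothing here is deadlocked.
Key observation: W1 leads a chain of completions in which each release enables another process.
One completion order for the rest: W1, W5, W6, W4, W9, W3. Check, step by step:
  pool = (3, 2)
  W1: need (3, 1) fits (3, 2); releases (3, 3), pool now (6, 5)
  W5: need (6, 2) fits (6, 5); releases (1, 0), pool now (7, 5)
  W6: need (6, 2) fits (7, 5); releases (0, 2), pool now (7, 7)
  W4: need (3, 6) fits (7, 7); releases (1, 2), pool now (8, 9)
  W9: need (3, 6) fits (8, 9); releases (3, 0), pool now (11, 9)
  W3: need (1, 5) fits (11, 9); releases (2, 1), pool now (13, 10)


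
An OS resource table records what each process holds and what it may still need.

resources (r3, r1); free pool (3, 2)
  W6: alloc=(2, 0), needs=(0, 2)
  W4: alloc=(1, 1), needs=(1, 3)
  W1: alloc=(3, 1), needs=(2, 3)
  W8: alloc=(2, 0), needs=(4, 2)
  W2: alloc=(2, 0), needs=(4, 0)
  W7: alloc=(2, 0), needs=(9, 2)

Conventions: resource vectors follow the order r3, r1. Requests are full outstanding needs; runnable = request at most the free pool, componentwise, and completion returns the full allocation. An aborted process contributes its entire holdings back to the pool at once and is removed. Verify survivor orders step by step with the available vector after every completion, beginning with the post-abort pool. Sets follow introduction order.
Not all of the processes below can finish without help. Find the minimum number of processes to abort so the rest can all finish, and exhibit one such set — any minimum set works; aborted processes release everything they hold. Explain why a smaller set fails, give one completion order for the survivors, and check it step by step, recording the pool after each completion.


Minimum abort set: W1.
Key observation: the returned (3, 1) from W1 is what brings W4 — unrunnable before, under any order — into play at step 2.
No smaller set exists: with zero aborts the deadlock remains.
Survivors finish in the order: W8, W4, W2, W7, W6. Walking it through (pool after the aborts first):
  pool = (6, 3)
  W8 needs (4, 2) <= (6, 3) -> finishes; pool += (2, 0) = (8, 3)
  W4 needs (1, 3) <= (8, 3) -> finishes; pool += (1, 1) = (9, 4)
  W2 needs (4, 0) <= (9, 4) -> finishes; pool += (2, 0) = (11, 4)
  W7 needs (9, 2) <= (11, 4) -> finishes; pool += (2, 0) = (13, 4)
  W6 needs (0, 2) <= (13, 4) -> finishes; pool += (2, 0) = (15, 4)


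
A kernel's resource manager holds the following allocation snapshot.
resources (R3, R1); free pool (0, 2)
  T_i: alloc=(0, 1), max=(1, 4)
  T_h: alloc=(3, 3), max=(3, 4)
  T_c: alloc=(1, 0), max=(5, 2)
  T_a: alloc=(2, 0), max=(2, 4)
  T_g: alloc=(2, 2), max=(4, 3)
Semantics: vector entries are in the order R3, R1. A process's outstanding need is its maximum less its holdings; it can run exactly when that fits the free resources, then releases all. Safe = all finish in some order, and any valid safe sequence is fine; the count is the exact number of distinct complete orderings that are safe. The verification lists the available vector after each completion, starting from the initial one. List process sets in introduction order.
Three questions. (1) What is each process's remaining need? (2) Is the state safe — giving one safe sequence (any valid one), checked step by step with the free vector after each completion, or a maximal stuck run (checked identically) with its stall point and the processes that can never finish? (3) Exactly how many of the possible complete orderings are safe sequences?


(1) Need matrix, components ordered R3, R1:
  T_i: (1, 3)
  T_h: (0, 1)
  T_c: (4, 2)
  T_a: (0, 4)
  T_g: (2, 1)
(2) SAFE. One safe sequence: T_h, T_i, T_g, T_c, T_a.
Key observation: the order never hits an exact fit; T_h is the first step at the minimum slack of 1 on its requested resources ((0, 1), (0, 2) free).
Step-by-step check:
  pool = (0, 2)
  run T_h (needs (0, 1), free (0, 2)); after release of (3, 3) the pool is (3, 5)
  run T_i (needs (1, 3), free (3, 5)); after release of (0, 1) the pool is (3, 6)
  run T_g (needs (2, 1), free (3, 6)); after release of (2, 2) the pool is (5, 8)
  run T_c (needs (4, 2), free (5, 8)); after release of (1, 0) the pool is (6, 8)
  run T_a (needs (0, 4), free (6, 8)); after release of (2, 0) the pool is (8, 8)
(3) Precisely 16 of the possible complete orderings are safe sequences.


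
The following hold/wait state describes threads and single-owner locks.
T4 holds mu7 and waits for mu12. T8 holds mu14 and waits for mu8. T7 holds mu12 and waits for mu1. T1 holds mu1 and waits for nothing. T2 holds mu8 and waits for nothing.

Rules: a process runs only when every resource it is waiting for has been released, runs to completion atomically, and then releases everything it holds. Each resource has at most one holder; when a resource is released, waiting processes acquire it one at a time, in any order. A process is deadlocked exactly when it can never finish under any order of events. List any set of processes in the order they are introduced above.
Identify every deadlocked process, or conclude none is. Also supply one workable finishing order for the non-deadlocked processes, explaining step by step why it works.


The deadlocked set is empty.
Key observation: the waits form no ring: some process can always run, and its releases unblock the others one by one.
The rest can finish in the order T1, T2, T7, T8, T4.
Walking it through:
  T1: no waits; runs immediately, freeing mu1
  T2: no waits; runs immediately, freeing mu8
  T7: everything it awaited (mu1) is free; runs, freeing mu12
  T8: everything it awaited (mu8) is free; runs, freeing mu14
  T4: everything it awaited (mu12) is free; runs, freeing mu7


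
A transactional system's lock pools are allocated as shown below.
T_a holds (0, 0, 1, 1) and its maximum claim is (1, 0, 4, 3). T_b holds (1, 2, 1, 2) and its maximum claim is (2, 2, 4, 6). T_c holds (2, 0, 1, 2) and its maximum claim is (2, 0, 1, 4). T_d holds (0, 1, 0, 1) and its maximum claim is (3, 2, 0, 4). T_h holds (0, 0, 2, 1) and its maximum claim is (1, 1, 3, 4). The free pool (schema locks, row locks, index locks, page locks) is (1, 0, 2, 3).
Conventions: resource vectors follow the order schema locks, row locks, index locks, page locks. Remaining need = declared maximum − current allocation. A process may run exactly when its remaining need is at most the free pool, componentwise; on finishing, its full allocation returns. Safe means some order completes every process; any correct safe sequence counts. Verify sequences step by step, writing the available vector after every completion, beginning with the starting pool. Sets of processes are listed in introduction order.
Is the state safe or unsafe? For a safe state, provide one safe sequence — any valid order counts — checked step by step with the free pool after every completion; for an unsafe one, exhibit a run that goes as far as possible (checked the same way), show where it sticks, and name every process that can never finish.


SAFE — a valid safe sequence is T_c, T_b, T_d, T_a, T_h.
Key observation: reading the order forward, T_b is the first process whose need (1, 0, 3, 4) meets the free pool (3, 0, 3, 5) exactly on a resource it requests.
Step-by-step check:
  pool = (1, 0, 2, 3)
  T_c: need (0, 0, 0, 2) fits (1, 0, 2, 3); releases (2, 0, 1, 2), pool now (3, 0, 3, 5)
  T_b: need (1, 0, 3, 4) fits (3, 0, 3, 5); releases (1, 2, 1, 2), pool now (4, 2, 4, 7)
  T_d: need (3, 1, 0, 3) fits (4, 2, 4, 7); releases (0, 1, 0, 1), pool now (4, 3, 4, 8)
  T_a: need (1, 0, 3, 2) fits (4, 3, 4, 8); releases (0, 0, 1, 1), pool now (4, 3, 5, 9)
  T_h: need (1, 1, 1, 3) fits (4, 3, 5, 9); releases (0, 0, 2, 1), pool now (4, 3, 7, 10)


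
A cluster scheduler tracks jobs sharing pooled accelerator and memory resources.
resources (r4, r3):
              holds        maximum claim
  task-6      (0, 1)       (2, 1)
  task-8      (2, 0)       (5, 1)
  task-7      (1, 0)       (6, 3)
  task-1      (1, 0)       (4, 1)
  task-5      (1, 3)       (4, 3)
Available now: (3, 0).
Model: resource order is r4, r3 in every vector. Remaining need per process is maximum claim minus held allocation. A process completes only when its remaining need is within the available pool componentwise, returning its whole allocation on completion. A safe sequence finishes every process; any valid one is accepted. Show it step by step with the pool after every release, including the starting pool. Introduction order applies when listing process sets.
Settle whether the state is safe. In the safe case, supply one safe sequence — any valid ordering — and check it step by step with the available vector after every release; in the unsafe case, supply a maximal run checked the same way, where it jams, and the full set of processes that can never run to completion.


SAFE — a valid safe sequence is task-5, task-1, task-7, task-8, task-6.
Key observation: at task-5 the run first touches a limit — (3, 0) against (3, 0), exact on a resource it actually requests.
Walking it through:
  pool = (3, 0)
  task-5: need (3, 0) fits (3, 0); releases (1, 3), pool now (4, 3)
  task-1: need (3, 1) fits (4, 3); releases (1, 0), pool now (5, 3)
  task-7: need (5, 3) fits (5, 3); releases (1, 0), pool now (6, 3)
  task-8: need (3, 1) fits (6, 3); releases (2, 0), pool now (8, 3)
  task-6: need (2, 0) fits (8, 3); releases (0, 1), pool now (8, 4)


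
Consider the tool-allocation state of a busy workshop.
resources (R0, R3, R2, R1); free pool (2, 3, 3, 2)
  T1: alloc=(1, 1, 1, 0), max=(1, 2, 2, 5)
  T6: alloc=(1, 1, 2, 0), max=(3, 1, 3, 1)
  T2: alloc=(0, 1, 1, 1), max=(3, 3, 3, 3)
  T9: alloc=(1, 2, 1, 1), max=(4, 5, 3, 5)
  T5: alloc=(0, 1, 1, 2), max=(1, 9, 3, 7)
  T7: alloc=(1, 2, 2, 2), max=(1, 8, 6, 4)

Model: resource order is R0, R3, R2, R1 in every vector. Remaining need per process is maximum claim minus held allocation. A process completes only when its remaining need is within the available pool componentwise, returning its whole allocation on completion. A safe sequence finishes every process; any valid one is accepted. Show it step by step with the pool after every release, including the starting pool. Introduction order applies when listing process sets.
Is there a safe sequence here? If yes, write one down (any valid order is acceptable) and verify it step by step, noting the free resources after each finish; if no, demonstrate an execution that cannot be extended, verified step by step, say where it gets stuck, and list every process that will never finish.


UNSAFE.
Key observation: after T6, T2 the pool peaks at (3, 5, 6, 3), and each blocked process is short somewhere: T1 on R1; T9 on R1; T5 on R3, R1; T7 on R3.
The run T6, T2 cannot be extended any further. Check, step by step:
  pool = (2, 3, 3, 2)
  T6: need (2, 0, 1, 1) fits (2, 3, 3, 2); releases (1, 1, 2, 0), pool now (3, 4, 5, 2)
  T2: need (3, 2, 2, 2) fits (3, 4, 5, 2); releases (0, 1, 1, 1), pool now (3, 5, 6, 3)
  T1 still needs (0, 1, 1, 5) but only (3, 5, 6, 3) is free — short on R1
  T9 still needs (3, 3, 2, 4) but only (3, 5, 6, 3) is free — short on R1
  T5 still needs (1, 8, 2, 5) but only (3, 5, 6, 3) is free — short on R3 and R1
  T7 still needs (0, 6, 4, 2) but only (3, 5, 6, 3) is free — short on R3
Processes that can never finish: T1, T9, T5 and T7.


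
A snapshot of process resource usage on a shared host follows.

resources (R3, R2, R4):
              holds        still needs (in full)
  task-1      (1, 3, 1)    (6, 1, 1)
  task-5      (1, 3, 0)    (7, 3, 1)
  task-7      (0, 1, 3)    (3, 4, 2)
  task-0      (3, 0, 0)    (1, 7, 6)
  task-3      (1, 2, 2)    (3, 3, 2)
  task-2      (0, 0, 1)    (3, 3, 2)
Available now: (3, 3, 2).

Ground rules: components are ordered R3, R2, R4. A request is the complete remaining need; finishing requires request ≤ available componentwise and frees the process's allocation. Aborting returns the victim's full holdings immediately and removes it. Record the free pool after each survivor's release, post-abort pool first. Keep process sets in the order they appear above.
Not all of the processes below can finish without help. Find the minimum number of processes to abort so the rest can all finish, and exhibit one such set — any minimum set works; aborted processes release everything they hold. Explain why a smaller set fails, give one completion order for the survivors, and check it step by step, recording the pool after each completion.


Abort task-1.
Key observation: before aborting task-1, task-0 was permanently blocked — no order could ever run it; afterwards it completes at step 3.
Minimality: the empty abort set fails — the state is deadlocked as it stands.
One survivor order: task-7, task-2, task-0, task-3, task-5. Step-by-step check (post-abort pool first):
  pool = (4, 6, 3)
  run task-7 (needs (3, 4, 2), free (4, 6, 3)); after release of (0, 1, 3) the pool is (4, 7, 6)
  run task-2 (needs (3, 3, 2), free (4, 7, 6)); after release of (0, 0, 1) the pool is (4, 7, 7)
  run task-0 (needs (1, 7, 6), free (4, 7, 7)); after release of (3, 0, 0) the pool is (7, 7, 7)
  run task-3 (needs (3, 3, 2), free (7, 7, 7)); after release of (1, 2, 2) the pool is (8, 9, 9)
  run task-5 (needs (7, 3, 1), free (8, 9, 9)); after release of (1, 3, 0) the pool is (9, 12, 9)


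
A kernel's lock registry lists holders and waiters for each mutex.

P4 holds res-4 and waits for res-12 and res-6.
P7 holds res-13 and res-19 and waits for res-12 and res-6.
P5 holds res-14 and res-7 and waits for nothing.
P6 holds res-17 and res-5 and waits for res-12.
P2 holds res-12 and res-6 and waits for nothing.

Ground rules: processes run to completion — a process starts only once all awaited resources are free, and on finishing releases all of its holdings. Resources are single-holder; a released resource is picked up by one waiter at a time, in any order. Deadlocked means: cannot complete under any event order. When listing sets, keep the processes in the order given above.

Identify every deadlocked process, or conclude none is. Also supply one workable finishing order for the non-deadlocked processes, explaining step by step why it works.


The deadlocked set is empty.
Key observation: every chain of waits terminates; starting from the processes that wait on nothing, all the rest unlock in turn.
One completion order for the rest: P2, P4, P5, P7, P6.
Verifying each step:
  P2: no waits; runs immediately, freeing res-12 and res-6
  P4: everything it awaited (res-12 and res-6) is free; runs, freeing res-4
  P5: no waits; runs immediately, freeing res-14 and res-7
  P7: everything it awaited (res-12 and res-6) is free; runs, freeing res-13 and res-19
  P6: everything it awaited (res-12) is free; runs, freeing res-17 and res-5


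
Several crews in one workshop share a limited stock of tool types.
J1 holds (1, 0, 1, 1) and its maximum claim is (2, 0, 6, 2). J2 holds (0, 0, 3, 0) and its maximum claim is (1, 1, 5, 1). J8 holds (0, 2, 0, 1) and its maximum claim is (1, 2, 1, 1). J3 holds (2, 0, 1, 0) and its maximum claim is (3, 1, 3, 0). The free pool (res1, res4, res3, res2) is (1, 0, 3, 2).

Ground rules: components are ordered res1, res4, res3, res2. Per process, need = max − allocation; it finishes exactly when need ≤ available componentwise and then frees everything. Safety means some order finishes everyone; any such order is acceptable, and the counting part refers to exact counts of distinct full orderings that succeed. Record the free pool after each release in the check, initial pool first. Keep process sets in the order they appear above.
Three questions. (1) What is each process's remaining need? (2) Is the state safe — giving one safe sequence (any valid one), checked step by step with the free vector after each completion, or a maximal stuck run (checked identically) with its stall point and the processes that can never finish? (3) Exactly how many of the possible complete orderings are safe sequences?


(1) Remaining need (order res1, res4, res3, res2):
  J1: (1, 0, 5, 1)
  J2: (1, 1, 2, 1)
  J8: (1, 0, 1, 0)
  J3: (1, 1, 2, 0)
(2) SAFE — a valid safe sequence is J8, J2, J3, J1.
Key observation: reading the order forward, J8 is the first process whose need (1, 0, 1, 0) meets the free pool (1, 0, 3, 2) exactly on a resource it requests.
Check, step by step:
  pool = (1, 0, 3, 2)
  J8 needs (1, 0, 1, 0) <= (1, 0, 3, 2) -> finishes; pool += (0, 2, 0, 1) = (1, 2, 3, 3)
  J2 needs (1, 1, 2, 1) <= (1, 2, 3, 3) -> finishes; pool += (0, 0, 3, 0) = (1, 2, 6, 3)
  J3 needs (1, 1, 2, 0) <= (1, 2, 6, 3) -> finishes; pool += (2, 0, 1, 0) = (3, 2, 7, 3)
  J1 needs (1, 0, 5, 1) <= (3, 2, 7, 3) -> finishes; pool += (1, 0, 1, 1) = (4, 2, 8, 4)
(3) The exact count: 3 of the possible complete orderings are safe sequences.


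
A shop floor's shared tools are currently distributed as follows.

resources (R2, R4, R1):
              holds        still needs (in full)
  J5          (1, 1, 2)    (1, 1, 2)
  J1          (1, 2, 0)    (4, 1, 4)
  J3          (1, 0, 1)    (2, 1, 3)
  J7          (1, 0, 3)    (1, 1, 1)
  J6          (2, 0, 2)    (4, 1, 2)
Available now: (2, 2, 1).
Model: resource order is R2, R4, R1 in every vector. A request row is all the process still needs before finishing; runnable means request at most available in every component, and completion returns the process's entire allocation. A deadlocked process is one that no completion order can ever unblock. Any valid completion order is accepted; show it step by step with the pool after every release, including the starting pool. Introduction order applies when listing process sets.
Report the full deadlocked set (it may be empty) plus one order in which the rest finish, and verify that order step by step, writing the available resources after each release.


No process is deadlocked.
Key observation: the pool covers J7 at once, and every later process fits after earlier releases.
A valid finishing order for the others: J7, J5, J6, J3, J1. Verifying each step:
  pool = (2, 2, 1)
  J7: need (1, 1, 1) fits (2, 2, 1); releases (1, 0, 3), pool now (3, 2, 4)
  J5: need (1, 1, 2) fits (3, 2, 4); releases (1, 1, 2), pool now (4, 3, 6)
  J6: need (4, 1, 2) fits (4, 3, 6); releases (2, 0, 2), pool now (6, 3, 8)
  J3: need (2, 1, 3) fits (6, 3, 8); releases (1, 0, 1), pool now (7, 3, 9)
  J1: need (4, 1, 4) fits (7, 3, 9); releases (1, 2, 0), pool now (8, 5, 9)


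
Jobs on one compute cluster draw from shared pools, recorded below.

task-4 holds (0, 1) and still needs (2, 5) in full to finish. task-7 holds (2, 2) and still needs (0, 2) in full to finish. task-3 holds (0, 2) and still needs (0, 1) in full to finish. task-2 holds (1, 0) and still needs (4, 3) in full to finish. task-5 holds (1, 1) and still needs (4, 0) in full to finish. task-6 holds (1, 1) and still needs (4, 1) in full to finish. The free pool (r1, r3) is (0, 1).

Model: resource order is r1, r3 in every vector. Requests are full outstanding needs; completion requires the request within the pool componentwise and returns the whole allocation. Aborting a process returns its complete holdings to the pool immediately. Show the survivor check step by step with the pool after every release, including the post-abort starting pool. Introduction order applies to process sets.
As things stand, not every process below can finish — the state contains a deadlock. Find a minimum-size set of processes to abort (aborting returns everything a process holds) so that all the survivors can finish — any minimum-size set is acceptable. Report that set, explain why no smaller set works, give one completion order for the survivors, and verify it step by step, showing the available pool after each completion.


Minimum abort set: task-2 and task-6.
Key observation: task-5 had no path to completion before; after the abort of task-2 and task-6 ((2, 1) returned), step 3 is where it fits.
No one abort is enough; case by case: task-4 alone leaves task-2 blocked (short on r1); task-7 alone leaves task-2 blocked (short on r1); task-3 alone leaves task-2 blocked (short on r1); task-2 alone leaves task-5 blocked (short on r1); task-5 alone leaves task-2 blocked (short on r1); task-6 alone leaves task-2 blocked (short on r1).
Survivors finish in the order: task-7, task-3, task-5, task-4. Verifying each step (pool after the aborts first):
  pool = (2, 2)
  task-7 needs (0, 2) <= (2, 2) -> finishes; pool += (2, 2) = (4, 4)
  task-3 needs (0, 1) <= (4, 4) -> finishes; pool += (0, 2) = (4, 6)
  task-5 needs (4, 0) <= (4, 6) -> finishes; pool += (1, 1) = (5, 7)
  task-4 needs (2, 5) <= (5, 7) -> finishes; pool += (0, 1) = (5, 8)


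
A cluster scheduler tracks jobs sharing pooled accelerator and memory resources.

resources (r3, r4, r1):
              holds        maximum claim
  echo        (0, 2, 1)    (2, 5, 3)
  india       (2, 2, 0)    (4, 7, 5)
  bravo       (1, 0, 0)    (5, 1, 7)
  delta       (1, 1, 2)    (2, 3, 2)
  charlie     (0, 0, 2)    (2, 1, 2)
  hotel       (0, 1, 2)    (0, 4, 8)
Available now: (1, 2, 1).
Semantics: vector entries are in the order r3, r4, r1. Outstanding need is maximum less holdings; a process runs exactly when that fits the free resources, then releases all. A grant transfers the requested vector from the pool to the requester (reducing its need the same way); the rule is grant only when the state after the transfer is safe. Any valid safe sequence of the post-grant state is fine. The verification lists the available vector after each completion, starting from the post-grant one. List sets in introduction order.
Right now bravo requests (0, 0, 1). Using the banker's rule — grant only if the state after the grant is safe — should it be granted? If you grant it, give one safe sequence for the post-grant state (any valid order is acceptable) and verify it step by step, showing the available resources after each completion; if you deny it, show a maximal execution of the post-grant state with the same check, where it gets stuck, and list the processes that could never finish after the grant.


DENY — the pretend-granted state is unsafe.
Key observation: the wall is r1: completing delta, echo, charlie, india brings the pool only to (4, 7, 5), and all the rest need more.
After a pretend grant, a maximal execution: delta, echo, charlie, india — then nothing else fits. Verifying each step:
  pool = (1, 2, 0)
  delta: need (1, 2, 0) fits (1, 2, 0); releases (1, 1, 2), pool now (2, 3, 2)
  echo: need (2, 3, 2) fits (2, 3, 2); releases (0, 2, 1), pool now (2, 5, 3)
  charlie: need (2, 1, 0) fits (2, 5, 3); releases (0, 0, 2), pool now (2, 5, 5)
  india: need (2, 5, 5) fits (2, 5, 5); releases (2, 2, 0), pool now (4, 7, 5)
  bravo still needs (4, 1, 6) but only (4, 7, 5) is free — short on r1
  hotel still needs (0, 3, 6) but only (4, 7, 5) is free — short on r1
Processes that could never finish after the grant: bravo and hotel.


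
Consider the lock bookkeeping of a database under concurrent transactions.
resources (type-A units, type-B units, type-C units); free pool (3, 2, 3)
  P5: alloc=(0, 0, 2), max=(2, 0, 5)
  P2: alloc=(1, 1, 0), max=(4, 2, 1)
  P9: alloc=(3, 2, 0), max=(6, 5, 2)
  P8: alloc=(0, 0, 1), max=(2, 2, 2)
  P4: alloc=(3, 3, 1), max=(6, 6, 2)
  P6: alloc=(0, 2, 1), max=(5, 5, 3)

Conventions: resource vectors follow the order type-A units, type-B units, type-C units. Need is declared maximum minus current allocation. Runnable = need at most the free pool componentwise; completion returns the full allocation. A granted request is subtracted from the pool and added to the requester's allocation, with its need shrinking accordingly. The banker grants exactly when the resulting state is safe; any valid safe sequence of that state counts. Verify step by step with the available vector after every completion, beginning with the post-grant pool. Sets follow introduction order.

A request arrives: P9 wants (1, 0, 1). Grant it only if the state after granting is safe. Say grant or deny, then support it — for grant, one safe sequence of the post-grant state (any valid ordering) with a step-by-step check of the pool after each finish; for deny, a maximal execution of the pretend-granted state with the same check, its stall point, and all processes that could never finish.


DENY. Granting would leave the state unsafe.
Key observation: after P8, P5 the pool peaks at (2, 2, 5), and each blocked process is short somewhere: P2 on type-A units; P9 on type-B units; P4 on type-A units, type-B units; P6 on type-A units, type-B units.
Pretend the grant happened; the run P8, P5 goes as far as possible. Walking it through:
  pool = (2, 2, 2)
  P8 needs (2, 2, 1) <= (2, 2, 2) -> finishes; pool += (0, 0, 1) = (2, 2, 3)
  P5 needs (2, 0, 3) <= (2, 2, 3) -> finishes; pool += (0, 0, 2) = (2, 2, 5)
  P2 cannot run: need (3, 1, 1) vs free (2, 2, 5) (insufficient type-A units)
  P9 cannot run: need (2, 3, 1) vs free (2, 2, 5) (insufficient type-B units)
  P4 cannot run: need (3, 3, 1) vs free (2, 2, 5) (insufficient type-A units and type-B units)
  P6 cannot run: need (5, 3, 2) vs free (2, 2, 5) (insufficient type-A units and type-B units)
Processes that could never finish after the grant: P2, P9, P4 and P6.


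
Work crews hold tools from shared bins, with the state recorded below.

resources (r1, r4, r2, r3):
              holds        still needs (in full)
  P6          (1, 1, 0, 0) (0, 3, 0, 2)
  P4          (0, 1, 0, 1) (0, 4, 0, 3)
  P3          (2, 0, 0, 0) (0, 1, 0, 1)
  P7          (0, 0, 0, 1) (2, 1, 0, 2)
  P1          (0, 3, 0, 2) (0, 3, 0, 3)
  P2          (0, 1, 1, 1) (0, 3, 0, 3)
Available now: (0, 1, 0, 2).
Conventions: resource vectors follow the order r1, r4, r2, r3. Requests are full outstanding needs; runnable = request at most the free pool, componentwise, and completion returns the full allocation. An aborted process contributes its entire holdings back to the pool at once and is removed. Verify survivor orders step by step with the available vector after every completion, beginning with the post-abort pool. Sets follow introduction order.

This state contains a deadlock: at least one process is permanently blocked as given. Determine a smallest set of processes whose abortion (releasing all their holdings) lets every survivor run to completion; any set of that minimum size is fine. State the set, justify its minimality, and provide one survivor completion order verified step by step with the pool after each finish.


Abort P1.
Key observation: no ordering could ever have run P2 before the abort of P1; with (0, 3, 0, 2) back in the pool it fits at step 1.
Minimality: the empty abort set fails — the state is deadlocked as it stands.
Survivors finish in the order: P2, P3, P7, P4, P6. Check, step by step (pool after the aborts first):
  pool = (0, 4, 0, 4)
  run P2 (needs (0, 3, 0, 3), free (0, 4, 0, 4)); after release of (0, 1, 1, 1) the pool is (0, 5, 1, 5)
  run P3 (needs (0, 1, 0, 1), free (0, 5, 1, 5)); after release of (2, 0, 0, 0) the pool is (2, 5, 1, 5)
  run P7 (needs (2, 1, 0, 2), free (2, 5, 1, 5)); after release of (0, 0, 0, 1) the pool is (2, 5, 1, 6)
  run P4 (needs (0, 4, 0, 3), free (2, 5, 1, 6)); after release of (0, 1, 0, 1) the pool is (2, 6, 1, 7)
  run P6 (needs (0, 3, 0, 2), free (2, 6, 1, 7)); after release of (1, 1, 0, 0) the pool is (3, 7, 1, 7)


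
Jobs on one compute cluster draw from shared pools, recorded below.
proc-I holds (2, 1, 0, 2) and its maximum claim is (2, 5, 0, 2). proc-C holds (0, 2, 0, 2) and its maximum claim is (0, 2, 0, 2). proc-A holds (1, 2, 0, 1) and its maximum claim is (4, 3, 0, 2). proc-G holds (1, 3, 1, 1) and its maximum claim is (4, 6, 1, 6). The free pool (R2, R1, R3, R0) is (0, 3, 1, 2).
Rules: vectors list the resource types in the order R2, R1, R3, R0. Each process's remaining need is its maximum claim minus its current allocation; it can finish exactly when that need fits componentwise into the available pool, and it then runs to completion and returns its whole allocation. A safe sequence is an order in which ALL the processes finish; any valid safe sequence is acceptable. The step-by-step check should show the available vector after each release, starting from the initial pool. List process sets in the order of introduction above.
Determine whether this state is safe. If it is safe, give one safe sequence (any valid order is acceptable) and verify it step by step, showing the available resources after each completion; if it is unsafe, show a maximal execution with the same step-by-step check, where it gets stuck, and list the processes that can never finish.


The state is UNSAFE.
Key observation: after proc-C, proc-I complete, (2, 6, 1, 6) is the best the pool ever gets, yet each leftover process wants more R2.
The run proc-C, proc-I cannot be extended any further. Walking it through:
  pool = (0, 3, 1, 2)
  run proc-C (needs (0, 0, 0, 0), free (0, 3, 1, 2)); after release of (0, 2, 0, 2) the pool is (0, 5, 1, 4)
  run proc-I (needs (0, 4, 0, 0), free (0, 5, 1, 4)); after release of (2, 1, 0, 2) the pool is (2, 6, 1, 6)
  proc-A cannot run: need (3, 1, 0, 1) vs free (2, 6, 1, 6) (insufficient R2)
  proc-G cannot run: need (3, 3, 0, 5) vs free (2, 6, 1, 6) (insufficient R2)
Never able to finish: proc-A and proc-G.


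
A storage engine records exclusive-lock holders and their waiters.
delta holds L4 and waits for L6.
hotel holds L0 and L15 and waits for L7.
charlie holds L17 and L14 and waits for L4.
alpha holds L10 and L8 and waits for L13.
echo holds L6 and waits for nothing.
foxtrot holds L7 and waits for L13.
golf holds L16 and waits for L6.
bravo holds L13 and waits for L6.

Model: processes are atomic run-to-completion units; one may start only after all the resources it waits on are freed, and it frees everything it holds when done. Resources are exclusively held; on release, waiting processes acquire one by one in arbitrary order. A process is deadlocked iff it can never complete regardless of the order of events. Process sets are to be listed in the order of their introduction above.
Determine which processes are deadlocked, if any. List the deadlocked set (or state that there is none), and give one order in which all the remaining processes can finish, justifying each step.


No process is deadlocked.
Key observation: every chain of waits terminates; starting from the processes that wait on nothing, all the rest unlock in turn.
One completion order for the rest: echo, bravo, foxtrot, delta, golf, hotel, charlie, alpha.
Verifying each step:
  echo: no waits; runs immediately, freeing L6
  run bravo (all its waits — L6 — are resolved); releases L13
  run foxtrot (all its waits — L13 — are resolved); releases L7
  run delta (all its waits — L6 — are resolved); releases L4
  run golf (all its waits — L6 — are resolved); releases L16
  run hotel (all its waits — L7 — are resolved); releases L0 and L15
  run charlie (all its waits — L4 — are resolved); releases L17 and L14
  run alpha (all its waits — L13 — are resolved); releases L10 and L8


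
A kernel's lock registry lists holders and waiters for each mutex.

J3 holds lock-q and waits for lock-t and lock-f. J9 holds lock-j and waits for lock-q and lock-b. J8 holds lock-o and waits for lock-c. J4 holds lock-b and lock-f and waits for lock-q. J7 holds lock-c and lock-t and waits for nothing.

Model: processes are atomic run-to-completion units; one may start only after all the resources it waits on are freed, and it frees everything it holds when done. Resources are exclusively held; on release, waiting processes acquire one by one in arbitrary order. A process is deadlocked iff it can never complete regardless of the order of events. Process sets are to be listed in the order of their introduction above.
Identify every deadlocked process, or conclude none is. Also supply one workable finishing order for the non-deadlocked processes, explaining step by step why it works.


The deadlocked set is J3, J9 and J4.
Key observation: the waits loop around J3 -> J4 -> J3 with no way out; J9 waits into the deadlock from upstream.
One completion order for the rest: J7, J8.
Check, step by step:
  J7 waits on nothing -> runs at once and releases lock-c and lock-t
  J8: everything it awaited (lock-c) is free; runs, freeing lock-o


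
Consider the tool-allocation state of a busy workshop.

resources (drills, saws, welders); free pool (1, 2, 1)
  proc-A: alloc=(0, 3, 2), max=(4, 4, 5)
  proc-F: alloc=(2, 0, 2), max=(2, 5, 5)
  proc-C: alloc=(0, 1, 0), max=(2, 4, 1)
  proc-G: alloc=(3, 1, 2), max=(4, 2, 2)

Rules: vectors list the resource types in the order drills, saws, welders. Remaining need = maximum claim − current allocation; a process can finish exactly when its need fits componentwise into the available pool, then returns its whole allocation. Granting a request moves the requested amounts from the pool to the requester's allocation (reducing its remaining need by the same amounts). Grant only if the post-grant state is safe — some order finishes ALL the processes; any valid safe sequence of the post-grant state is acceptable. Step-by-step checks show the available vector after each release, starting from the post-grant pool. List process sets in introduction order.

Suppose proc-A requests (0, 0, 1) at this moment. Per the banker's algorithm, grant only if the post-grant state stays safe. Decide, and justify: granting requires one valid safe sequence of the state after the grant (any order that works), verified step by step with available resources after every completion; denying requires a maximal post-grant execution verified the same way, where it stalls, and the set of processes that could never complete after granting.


GRANT — the state after the grant stays safe, e.g. via proc-G, proc-A, proc-C, proc-F.
Key observation: even at the reduced pool (1, 2, 0), proc-G fits immediately, so safety survives the grant.
Check on the post-grant state, step by step:
  pool = (1, 2, 0)
  proc-G needs (1, 1, 0) <= (1, 2, 0) -> finishes; pool += (3, 1, 2) = (4, 3, 2)
  proc-A needs (4, 1, 2) <= (4, 3, 2) -> finishes; pool += (0, 3, 3) = (4, 6, 5)
  proc-C needs (2, 3, 1) <= (4, 6, 5) -> finishes; pool += (0, 1, 0) = (4, 7, 5)
  proc-F needs (0, 5, 3) <= (4, 7, 5) -> finishes; pool += (2, 0, 2) = (6, 7, 7)


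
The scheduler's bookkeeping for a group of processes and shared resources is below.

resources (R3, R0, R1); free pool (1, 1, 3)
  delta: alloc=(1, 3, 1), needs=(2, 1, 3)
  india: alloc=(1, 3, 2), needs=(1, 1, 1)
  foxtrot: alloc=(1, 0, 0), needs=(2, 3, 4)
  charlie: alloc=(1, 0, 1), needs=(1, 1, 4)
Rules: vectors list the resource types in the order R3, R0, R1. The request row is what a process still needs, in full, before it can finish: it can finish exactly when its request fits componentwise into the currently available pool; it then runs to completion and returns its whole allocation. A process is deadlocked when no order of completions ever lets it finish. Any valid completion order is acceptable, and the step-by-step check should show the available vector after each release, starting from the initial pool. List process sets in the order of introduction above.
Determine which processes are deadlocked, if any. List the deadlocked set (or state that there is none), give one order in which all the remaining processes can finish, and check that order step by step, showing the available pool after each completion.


The deadlocked set is empty.
Key observation: india leads a chain of completions in which each release enables another process.
The rest can finish in the order india, foxtrot, delta, charlie. Step-by-step check:
  pool = (1, 1, 3)
  india needs (1, 1, 1) <= (1, 1, 3) -> finishes; pool += (1, 3, 2) = (2, 4, 5)
  foxtrot needs (2, 3, 4) <= (2, 4, 5) -> finishes; pool += (1, 0, 0) = (3, 4, 5)
  delta needs (2, 1, 3) <= (3, 4, 5) -> finishes; pool += (1, 3, 1) = (4, 7, 6)
  charlie needs (1, 1, 4) <= (4, 7, 6) -> finishes; pool += (1, 0, 1) = (5, 7, 7)
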